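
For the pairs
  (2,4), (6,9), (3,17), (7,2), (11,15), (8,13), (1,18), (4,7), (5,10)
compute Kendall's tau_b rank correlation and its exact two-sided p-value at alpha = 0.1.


Step 1: Enumerate the 36 unordered pairs (i,j) with i<j and classify each by sign(x_j-x_i) * sign(y_j-y_i).
  (1,2):dx=+4,dy=+5->C; (1,3):dx=+1,dy=+13->C; (1,4):dx=+5,dy=-2->D; (1,5):dx=+9,dy=+11->C
  (1,6):dx=+6,dy=+9->C; (1,7):dx=-1,dy=+14->D; (1,8):dx=+2,dy=+3->C; (1,9):dx=+3,dy=+6->C
  (2,3):dx=-3,dy=+8->D; (2,4):dx=+1,dy=-7->D; (2,5):dx=+5,dy=+6->C; (2,6):dx=+2,dy=+4->C
  (2,7):dx=-5,dy=+9->D; (2,8):dx=-2,dy=-2->C; (2,9):dx=-1,dy=+1->D; (3,4):dx=+4,dy=-15->D
  (3,5):dx=+8,dy=-2->D; (3,6):dx=+5,dy=-4->D; (3,7):dx=-2,dy=+1->D; (3,8):dx=+1,dy=-10->D
  (3,9):dx=+2,dy=-7->D; (4,5):dx=+4,dy=+13->C; (4,6):dx=+1,dy=+11->C; (4,7):dx=-6,dy=+16->D
  (4,8):dx=-3,dy=+5->D; (4,9):dx=-2,dy=+8->D; (5,6):dx=-3,dy=-2->C; (5,7):dx=-10,dy=+3->D
  (5,8):dx=-7,dy=-8->C; (5,9):dx=-6,dy=-5->C; (6,7):dx=-7,dy=+5->D; (6,8):dx=-4,dy=-6->C
  (6,9):dx=-3,dy=-3->C; (7,8):dx=+3,dy=-11->D; (7,9):dx=+4,dy=-8->D; (8,9):dx=+1,dy=+3->C
Step 2: C = 17, D = 19, total pairs = 36.
Step 3: tau = (C - D)/(n(n-1)/2) = (17 - 19)/36 = -0.055556.
Step 4: Exact two-sided p-value (enumerate n! = 362880 permutations of y under H0): p = 0.919455.
Step 5: alpha = 0.1. fail to reject H0.

tau_b = -0.0556 (C=17, D=19), p = 0.919455, fail to reject H0.


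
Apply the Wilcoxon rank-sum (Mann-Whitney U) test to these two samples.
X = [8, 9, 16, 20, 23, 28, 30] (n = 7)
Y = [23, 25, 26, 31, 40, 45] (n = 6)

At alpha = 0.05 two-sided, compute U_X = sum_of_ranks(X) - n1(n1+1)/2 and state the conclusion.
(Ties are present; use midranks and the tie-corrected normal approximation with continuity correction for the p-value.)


Step 1: Combine and sort all 13 observations; assign midranks.
sorted (value, group): (8,X), (9,X), (16,X), (20,X), (23,X), (23,Y), (25,Y), (26,Y), (28,X), (30,X), (31,Y), (40,Y), (45,Y)
ranks: 8->1, 9->2, 16->3, 20->4, 23->5.5, 23->5.5, 25->7, 26->8, 28->9, 30->10, 31->11, 40->12, 45->13
Step 2: Rank sum for X: R1 = 1 + 2 + 3 + 4 + 5.5 + 9 + 10 = 34.5.
Step 3: U_X = R1 - n1(n1+1)/2 = 34.5 - 7*8/2 = 34.5 - 28 = 6.5.
       U_Y = n1*n2 - U_X = 42 - 6.5 = 35.5.
Step 4: Ties are present, so use the tie-corrected normal approximation (with continuity correction) for the p-value.
Step 5: p-value = 0.045204; compare to alpha = 0.05. reject H0.

U_X = 6.5, p = 0.045204, reject H0 at alpha = 0.05.


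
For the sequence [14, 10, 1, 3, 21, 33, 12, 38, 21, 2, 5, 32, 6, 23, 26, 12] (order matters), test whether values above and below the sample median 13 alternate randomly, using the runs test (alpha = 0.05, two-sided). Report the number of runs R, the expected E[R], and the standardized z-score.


Step 1: Compute median = 13; label A = above, B = below.
Labels in order: ABBBAABAABBABAAB  (n_A = 8, n_B = 8)
Step 2: Count runs R = 10.
Step 3: Under H0 (random ordering), E[R] = 2*n_A*n_B/(n_A+n_B) + 1 = 2*8*8/16 + 1 = 9.0000.
        Var[R] = 2*n_A*n_B*(2*n_A*n_B - n_A - n_B) / ((n_A+n_B)^2 * (n_A+n_B-1)) = 14336/3840 = 3.7333.
        SD[R] = 1.9322.
Step 4: Continuity-corrected z = (R - 0.5 - E[R]) / SD[R] = (10 - 0.5 - 9.0000) / 1.9322 = 0.2588.
Step 5: Two-sided p-value via normal approximation = 2*(1 - Phi(|z|)) = 0.795809.
Step 6: alpha = 0.05. fail to reject H0.

R = 10, z = 0.2588, p = 0.795809, fail to reject H0.


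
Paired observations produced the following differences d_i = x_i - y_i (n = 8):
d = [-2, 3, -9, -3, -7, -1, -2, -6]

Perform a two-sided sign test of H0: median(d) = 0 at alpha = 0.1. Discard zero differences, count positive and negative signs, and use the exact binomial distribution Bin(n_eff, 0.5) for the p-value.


Step 1: Discard zero differences. Original n = 8; n_eff = number of nonzero differences = 8.
Nonzero differences (with sign): -2, +3, -9, -3, -7, -1, -2, -6
Step 2: Count signs: positive = 1, negative = 7.
Step 3: Under H0: P(positive) = 0.5, so the number of positives S ~ Bin(8, 0.5).
Step 4: Two-sided exact p-value = sum of Bin(8,0.5) probabilities at or below the observed probability = 0.070312.
Step 5: alpha = 0.1. reject H0.

n_eff = 8, pos = 1, neg = 7, p = 0.070312, reject H0.


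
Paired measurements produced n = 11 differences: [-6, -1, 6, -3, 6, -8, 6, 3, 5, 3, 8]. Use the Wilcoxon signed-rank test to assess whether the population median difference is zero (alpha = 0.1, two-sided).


Step 1: Drop any zero differences (none here) and take |d_i|.
|d| = [6, 1, 6, 3, 6, 8, 6, 3, 5, 3, 8]
Step 2: Midrank |d_i| (ties get averaged ranks).
ranks: |6|->7.5, |1|->1, |6|->7.5, |3|->3, |6|->7.5, |8|->10.5, |6|->7.5, |3|->3, |5|->5, |3|->3, |8|->10.5
Step 3: Attach original signs; sum ranks with positive sign and with negative sign.
W+ = 7.5 + 7.5 + 7.5 + 3 + 5 + 3 + 10.5 = 44
W- = 7.5 + 1 + 3 + 10.5 = 22
(Check: W+ + W- = 66 should equal n(n+1)/2 = 66.)
Step 4: Test statistic W = min(W+, W-) = 22.
Step 5: Ties in |d|, so use the tie-corrected normal approximation.
        E[W] = n(n+1)/4 = 11*12/4 = 33.
        Tie groups: |d|=3 (t=3), |d|=6 (t=4), |d|=8 (t=2); sum(t^3 - t) = 90.
        Var[W] = n(n+1)(2n+1)/24 - sum(t^3-t)/48 = 3036/24 - 90/48 = 124.625.
        z = (W - E[W]) / sqrt(Var[W]) = (22 - 33) / 11.1636 = -0.9853.
        Two-sided p = 2*Phi(z) = 0.324453.
Step 6: alpha = 0.1. fail to reject H0.

W+ = 44, W- = 22, W = min = 22, p = 0.324453, fail to reject H0.


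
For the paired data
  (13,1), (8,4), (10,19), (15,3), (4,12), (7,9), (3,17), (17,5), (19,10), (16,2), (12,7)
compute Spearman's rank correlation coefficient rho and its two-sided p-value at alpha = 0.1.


Step 1: Rank x and y separately (midranks; no ties here).
rank(x): 13->7, 8->4, 10->5, 15->8, 4->2, 7->3, 3->1, 17->10, 19->11, 16->9, 12->6
rank(y): 1->1, 4->4, 19->11, 3->3, 12->9, 9->7, 17->10, 5->5, 10->8, 2->2, 7->6
Step 2: d_i = R_x(i) - R_y(i); compute d_i^2.
  (7-1)^2=36, (4-4)^2=0, (5-11)^2=36, (8-3)^2=25, (2-9)^2=49, (3-7)^2=16, (1-10)^2=81, (10-5)^2=25, (11-8)^2=9, (9-2)^2=49, (6-6)^2=0
sum(d^2) = 326.
Step 3: rho = 1 - 6*326 / (11*(11^2 - 1)) = 1 - 1956/1320 = -0.481818.
Step 4: Under H0, t = rho * sqrt((n-2)/(1-rho^2)) = -1.6496 ~ t(9).
Step 5: Two-sided p-value from the t-distribution with 9 df = 0.133434.
Step 6: alpha = 0.1. fail to reject H0.

rho = -0.4818, p = 0.133434, fail to reject H0 at alpha = 0.1.


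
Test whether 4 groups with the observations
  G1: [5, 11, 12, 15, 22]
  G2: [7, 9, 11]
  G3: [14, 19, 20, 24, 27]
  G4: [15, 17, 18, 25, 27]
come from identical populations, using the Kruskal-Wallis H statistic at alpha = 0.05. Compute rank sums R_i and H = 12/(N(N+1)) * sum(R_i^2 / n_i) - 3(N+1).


Step 1: Combine all N = 18 observations and assign midranks.
sorted (value, group, rank): (5,G1,1), (7,G2,2), (9,G2,3), (11,G1,4.5), (11,G2,4.5), (12,G1,6), (14,G3,7), (15,G1,8.5), (15,G4,8.5), (17,G4,10), (18,G4,11), (19,G3,12), (20,G3,13), (22,G1,14), (24,G3,15), (25,G4,16), (27,G3,17.5), (27,G4,17.5)
Step 2: Sum ranks within each group.
R_1 = 34 (n_1 = 5)
R_2 = 9.5 (n_2 = 3)
R_3 = 64.5 (n_3 = 5)
R_4 = 63 (n_4 = 5)
Step 3: H = 12/(N(N+1)) * sum(R_i^2/n_i) - 3(N+1)
     = 12/(18*19) * (34^2/5 + 9.5^2/3 + 64.5^2/5 + 63^2/5) - 3*19
     = 0.035088 * 1887.13 - 57
     = 9.215205.
Step 4: Ties present; correction factor C = 1 - 18/(18^3 - 18) = 0.996904. Corrected H = 9.215205 / 0.996904 = 9.243823.
Step 5: Under H0, H ~ chi^2(3); p-value = 0.026219.
Step 6: alpha = 0.05. reject H0.

H = 9.2438, df = 3, p = 0.026219, reject H0.


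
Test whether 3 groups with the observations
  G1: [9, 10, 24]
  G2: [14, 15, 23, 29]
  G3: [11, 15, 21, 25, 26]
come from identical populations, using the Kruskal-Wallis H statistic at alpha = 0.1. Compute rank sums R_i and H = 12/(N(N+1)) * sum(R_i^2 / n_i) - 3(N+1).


Step 1: Combine all N = 12 observations and assign midranks.
sorted (value, group, rank): (9,G1,1), (10,G1,2), (11,G3,3), (14,G2,4), (15,G2,5.5), (15,G3,5.5), (21,G3,7), (23,G2,8), (24,G1,9), (25,G3,10), (26,G3,11), (29,G2,12)
Step 2: Sum ranks within each group.
R_1 = 12 (n_1 = 3)
R_2 = 29.5 (n_2 = 4)
R_3 = 36.5 (n_3 = 5)
Step 3: H = 12/(N(N+1)) * sum(R_i^2/n_i) - 3(N+1)
     = 12/(12*13) * (12^2/3 + 29.5^2/4 + 36.5^2/5) - 3*13
     = 0.076923 * 532.013 - 39
     = 1.924038.
Step 4: Ties present; correction factor C = 1 - 6/(12^3 - 12) = 0.996503. Corrected H = 1.924038 / 0.996503 = 1.930789.
Step 5: Under H0, H ~ chi^2(2); p-value = 0.380833.
Step 6: alpha = 0.1. fail to reject H0.

H = 1.9308, df = 2, p = 0.380833, fail to reject H0.


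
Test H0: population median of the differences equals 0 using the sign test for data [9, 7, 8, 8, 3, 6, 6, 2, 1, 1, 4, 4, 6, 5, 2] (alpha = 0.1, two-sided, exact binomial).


Step 1: Discard zero differences. Original n = 15; n_eff = number of nonzero differences = 15.
Nonzero differences (with sign): +9, +7, +8, +8, +3, +6, +6, +2, +1, +1, +4, +4, +6, +5, +2
Step 2: Count signs: positive = 15, negative = 0.
Step 3: Under H0: P(positive) = 0.5, so the number of positives S ~ Bin(15, 0.5).
Step 4: Two-sided exact p-value = sum of Bin(15,0.5) probabilities at or below the observed probability = 0.000061.
Step 5: alpha = 0.1. reject H0.

n_eff = 15, pos = 15, neg = 0, p = 0.000061, reject H0.


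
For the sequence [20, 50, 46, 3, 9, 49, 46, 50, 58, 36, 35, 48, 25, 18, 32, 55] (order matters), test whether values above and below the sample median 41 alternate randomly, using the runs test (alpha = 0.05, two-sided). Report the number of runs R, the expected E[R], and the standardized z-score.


Step 1: Compute median = 41; label A = above, B = below.
Labels in order: BAABBAAAABBABBBA  (n_A = 8, n_B = 8)
Step 2: Count runs R = 8.
Step 3: Under H0 (random ordering), E[R] = 2*n_A*n_B/(n_A+n_B) + 1 = 2*8*8/16 + 1 = 9.0000.
        Var[R] = 2*n_A*n_B*(2*n_A*n_B - n_A - n_B) / ((n_A+n_B)^2 * (n_A+n_B-1)) = 14336/3840 = 3.7333.
        SD[R] = 1.9322.
Step 4: Continuity-corrected z = (R + 0.5 - E[R]) / SD[R] = (8 + 0.5 - 9.0000) / 1.9322 = -0.2588.
Step 5: Two-sided p-value via normal approximation = 2*(1 - Phi(|z|)) = 0.795809.
Step 6: alpha = 0.05. fail to reject H0.

R = 8, z = -0.2588, p = 0.795809, fail to reject H0.


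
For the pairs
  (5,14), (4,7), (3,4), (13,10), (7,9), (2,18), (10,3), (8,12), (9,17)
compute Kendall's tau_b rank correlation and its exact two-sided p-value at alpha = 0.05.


Step 1: Enumerate the 36 unordered pairs (i,j) with i<j and classify each by sign(x_j-x_i) * sign(y_j-y_i).
  (1,2):dx=-1,dy=-7->C; (1,3):dx=-2,dy=-10->C; (1,4):dx=+8,dy=-4->D; (1,5):dx=+2,dy=-5->D
  (1,6):dx=-3,dy=+4->D; (1,7):dx=+5,dy=-11->D; (1,8):dx=+3,dy=-2->D; (1,9):dx=+4,dy=+3->C
  (2,3):dx=-1,dy=-3->C; (2,4):dx=+9,dy=+3->C; (2,5):dx=+3,dy=+2->C; (2,6):dx=-2,dy=+11->D
  (2,7):dx=+6,dy=-4->D; (2,8):dx=+4,dy=+5->C; (2,9):dx=+5,dy=+10->C; (3,4):dx=+10,dy=+6->C
  (3,5):dx=+4,dy=+5->C; (3,6):dx=-1,dy=+14->D; (3,7):dx=+7,dy=-1->D; (3,8):dx=+5,dy=+8->C
  (3,9):dx=+6,dy=+13->C; (4,5):dx=-6,dy=-1->C; (4,6):dx=-11,dy=+8->D; (4,7):dx=-3,dy=-7->C
  (4,8):dx=-5,dy=+2->D; (4,9):dx=-4,dy=+7->D; (5,6):dx=-5,dy=+9->D; (5,7):dx=+3,dy=-6->D
  (5,8):dx=+1,dy=+3->C; (5,9):dx=+2,dy=+8->C; (6,7):dx=+8,dy=-15->D; (6,8):dx=+6,dy=-6->D
  (6,9):dx=+7,dy=-1->D; (7,8):dx=-2,dy=+9->D; (7,9):dx=-1,dy=+14->D; (8,9):dx=+1,dy=+5->C
Step 2: C = 17, D = 19, total pairs = 36.
Step 3: tau = (C - D)/(n(n-1)/2) = (17 - 19)/36 = -0.055556.
Step 4: Exact two-sided p-value (enumerate n! = 362880 permutations of y under H0): p = 0.919455.
Step 5: alpha = 0.05. fail to reject H0.

tau_b = -0.0556 (C=17, D=19), p = 0.919455, fail to reject H0.


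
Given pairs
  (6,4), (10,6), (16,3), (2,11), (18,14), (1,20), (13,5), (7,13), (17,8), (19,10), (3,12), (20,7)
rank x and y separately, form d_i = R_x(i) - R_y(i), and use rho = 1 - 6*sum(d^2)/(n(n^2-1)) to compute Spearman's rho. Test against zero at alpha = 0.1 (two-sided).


Step 1: Rank x and y separately (midranks; no ties here).
rank(x): 6->4, 10->6, 16->8, 2->2, 18->10, 1->1, 13->7, 7->5, 17->9, 19->11, 3->3, 20->12
rank(y): 4->2, 6->4, 3->1, 11->8, 14->11, 20->12, 5->3, 13->10, 8->6, 10->7, 12->9, 7->5
Step 2: d_i = R_x(i) - R_y(i); compute d_i^2.
  (4-2)^2=4, (6-4)^2=4, (8-1)^2=49, (2-8)^2=36, (10-11)^2=1, (1-12)^2=121, (7-3)^2=16, (5-10)^2=25, (9-6)^2=9, (11-7)^2=16, (3-9)^2=36, (12-5)^2=49
sum(d^2) = 366.
Step 3: rho = 1 - 6*366 / (12*(12^2 - 1)) = 1 - 2196/1716 = -0.279720.
Step 4: Under H0, t = rho * sqrt((n-2)/(1-rho^2)) = -0.9213 ~ t(10).
Step 5: Two-sided p-value from the t-distribution with 10 df = 0.378569.
Step 6: alpha = 0.1. fail to reject H0.

rho = -0.2797, p = 0.378569, fail to reject H0 at alpha = 0.1.


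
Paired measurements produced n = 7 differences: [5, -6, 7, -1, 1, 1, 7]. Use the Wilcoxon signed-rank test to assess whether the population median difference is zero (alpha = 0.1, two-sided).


Step 1: Drop any zero differences (none here) and take |d_i|.
|d| = [5, 6, 7, 1, 1, 1, 7]
Step 2: Midrank |d_i| (ties get averaged ranks).
ranks: |5|->4, |6|->5, |7|->6.5, |1|->2, |1|->2, |1|->2, |7|->6.5
Step 3: Attach original signs; sum ranks with positive sign and with negative sign.
W+ = 4 + 6.5 + 2 + 2 + 6.5 = 21
W- = 5 + 2 = 7
(Check: W+ + W- = 28 should equal n(n+1)/2 = 28.)
Step 4: Test statistic W = min(W+, W-) = 7.
Step 5: Ties in |d|, so use the tie-corrected normal approximation.
        E[W] = n(n+1)/4 = 7*8/4 = 14.
        Tie groups: |d|=1 (t=3), |d|=7 (t=2); sum(t^3 - t) = 30.
        Var[W] = n(n+1)(2n+1)/24 - sum(t^3-t)/48 = 840/24 - 30/48 = 34.375.
        z = (W - E[W]) / sqrt(Var[W]) = (7 - 14) / 5.8630 = -1.1939.
        Two-sided p = 2*Phi(z) = 0.232508.
Step 6: alpha = 0.1. fail to reject H0.

W+ = 21, W- = 7, W = min = 7, p = 0.232508, fail to reject H0.


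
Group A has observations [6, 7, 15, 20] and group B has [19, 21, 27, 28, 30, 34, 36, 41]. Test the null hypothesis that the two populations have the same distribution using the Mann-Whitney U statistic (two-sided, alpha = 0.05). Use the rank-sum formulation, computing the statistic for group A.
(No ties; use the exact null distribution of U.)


Step 1: Combine and sort all 12 observations; assign midranks.
sorted (value, group): (6,X), (7,X), (15,X), (19,Y), (20,X), (21,Y), (27,Y), (28,Y), (30,Y), (34,Y), (36,Y), (41,Y)
ranks: 6->1, 7->2, 15->3, 19->4, 20->5, 21->6, 27->7, 28->8, 30->9, 34->10, 36->11, 41->12
Step 2: Rank sum for X: R1 = 1 + 2 + 3 + 5 = 11.
Step 3: U_X = R1 - n1(n1+1)/2 = 11 - 4*5/2 = 11 - 10 = 1.
       U_Y = n1*n2 - U_X = 32 - 1 = 31.
Step 4: No ties, so the exact null distribution of U (based on enumerating the C(12,4) = 495 equally likely rank assignments) gives the two-sided p-value.
Step 5: p-value = 0.008081; compare to alpha = 0.05. reject H0.

U_X = 1, p = 0.008081, reject H0 at alpha = 0.05.


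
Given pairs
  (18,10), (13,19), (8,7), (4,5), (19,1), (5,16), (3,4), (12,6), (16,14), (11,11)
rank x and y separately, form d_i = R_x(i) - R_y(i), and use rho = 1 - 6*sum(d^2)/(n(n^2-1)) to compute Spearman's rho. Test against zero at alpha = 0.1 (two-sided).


Step 1: Rank x and y separately (midranks; no ties here).
rank(x): 18->9, 13->7, 8->4, 4->2, 19->10, 5->3, 3->1, 12->6, 16->8, 11->5
rank(y): 10->6, 19->10, 7->5, 5->3, 1->1, 16->9, 4->2, 6->4, 14->8, 11->7
Step 2: d_i = R_x(i) - R_y(i); compute d_i^2.
  (9-6)^2=9, (7-10)^2=9, (4-5)^2=1, (2-3)^2=1, (10-1)^2=81, (3-9)^2=36, (1-2)^2=1, (6-4)^2=4, (8-8)^2=0, (5-7)^2=4
sum(d^2) = 146.
Step 3: rho = 1 - 6*146 / (10*(10^2 - 1)) = 1 - 876/990 = 0.115152.
Step 4: Under H0, t = rho * sqrt((n-2)/(1-rho^2)) = 0.3279 ~ t(8).
Step 5: Two-sided p-value from the t-distribution with 8 df = 0.751420.
Step 6: alpha = 0.1. fail to reject H0.

rho = 0.1152, p = 0.751420, fail to reject H0 at alpha = 0.1.


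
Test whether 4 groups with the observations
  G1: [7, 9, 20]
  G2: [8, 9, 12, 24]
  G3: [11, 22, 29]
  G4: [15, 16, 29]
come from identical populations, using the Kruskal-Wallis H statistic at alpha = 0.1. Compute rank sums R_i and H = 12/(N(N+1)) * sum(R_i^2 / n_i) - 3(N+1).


Step 1: Combine all N = 13 observations and assign midranks.
sorted (value, group, rank): (7,G1,1), (8,G2,2), (9,G1,3.5), (9,G2,3.5), (11,G3,5), (12,G2,6), (15,G4,7), (16,G4,8), (20,G1,9), (22,G3,10), (24,G2,11), (29,G3,12.5), (29,G4,12.5)
Step 2: Sum ranks within each group.
R_1 = 13.5 (n_1 = 3)
R_2 = 22.5 (n_2 = 4)
R_3 = 27.5 (n_3 = 3)
R_4 = 27.5 (n_4 = 3)
Step 3: H = 12/(N(N+1)) * sum(R_i^2/n_i) - 3(N+1)
     = 12/(13*14) * (13.5^2/3 + 22.5^2/4 + 27.5^2/3 + 27.5^2/3) - 3*14
     = 0.065934 * 691.479 - 42
     = 3.592033.
Step 4: Ties present; correction factor C = 1 - 12/(13^3 - 13) = 0.994505. Corrected H = 3.592033 / 0.994505 = 3.611878.
Step 5: Under H0, H ~ chi^2(3); p-value = 0.306539.
Step 6: alpha = 0.1. fail to reject H0.

H = 3.6119, df = 3, p = 0.306539, fail to reject H0.


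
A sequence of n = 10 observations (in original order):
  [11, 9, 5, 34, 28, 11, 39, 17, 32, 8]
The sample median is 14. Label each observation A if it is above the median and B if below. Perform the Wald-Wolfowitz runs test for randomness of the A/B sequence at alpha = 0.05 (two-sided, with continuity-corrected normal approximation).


Step 1: Compute median = 14; label A = above, B = below.
Labels in order: BBBAABAAAB  (n_A = 5, n_B = 5)
Step 2: Count runs R = 5.
Step 3: Under H0 (random ordering), E[R] = 2*n_A*n_B/(n_A+n_B) + 1 = 2*5*5/10 + 1 = 6.0000.
        Var[R] = 2*n_A*n_B*(2*n_A*n_B - n_A - n_B) / ((n_A+n_B)^2 * (n_A+n_B-1)) = 2000/900 = 2.2222.
        SD[R] = 1.4907.
Step 4: Continuity-corrected z = (R + 0.5 - E[R]) / SD[R] = (5 + 0.5 - 6.0000) / 1.4907 = -0.3354.
Step 5: Two-sided p-value via normal approximation = 2*(1 - Phi(|z|)) = 0.737316.
Step 6: alpha = 0.05. fail to reject H0.

R = 5, z = -0.3354, p = 0.737316, fail to reject H0.


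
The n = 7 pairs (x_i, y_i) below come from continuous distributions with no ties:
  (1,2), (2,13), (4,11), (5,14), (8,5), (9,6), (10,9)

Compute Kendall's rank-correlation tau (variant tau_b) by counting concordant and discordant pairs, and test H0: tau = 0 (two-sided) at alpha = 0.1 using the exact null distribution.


Step 1: Enumerate the 21 unordered pairs (i,j) with i<j and classify each by sign(x_j-x_i) * sign(y_j-y_i).
  (1,2):dx=+1,dy=+11->C; (1,3):dx=+3,dy=+9->C; (1,4):dx=+4,dy=+12->C; (1,5):dx=+7,dy=+3->C
  (1,6):dx=+8,dy=+4->C; (1,7):dx=+9,dy=+7->C; (2,3):dx=+2,dy=-2->D; (2,4):dx=+3,dy=+1->C
  (2,5):dx=+6,dy=-8->D; (2,6):dx=+7,dy=-7->D; (2,7):dx=+8,dy=-4->D; (3,4):dx=+1,dy=+3->C
  (3,5):dx=+4,dy=-6->D; (3,6):dx=+5,dy=-5->D; (3,7):dx=+6,dy=-2->D; (4,5):dx=+3,dy=-9->D
  (4,6):dx=+4,dy=-8->D; (4,7):dx=+5,dy=-5->D; (5,6):dx=+1,dy=+1->C; (5,7):dx=+2,dy=+4->C
  (6,7):dx=+1,dy=+3->C
Step 2: C = 11, D = 10, total pairs = 21.
Step 3: tau = (C - D)/(n(n-1)/2) = (11 - 10)/21 = 0.047619.
Step 4: Exact two-sided p-value (enumerate n! = 5040 permutations of y under H0): p = 1.000000.
Step 5: alpha = 0.1. fail to reject H0.

tau_b = 0.0476 (C=11, D=10), p = 1.000000, fail to reject H0.


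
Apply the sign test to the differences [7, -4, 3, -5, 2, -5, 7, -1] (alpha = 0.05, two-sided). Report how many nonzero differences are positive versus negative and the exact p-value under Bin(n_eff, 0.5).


Step 1: Discard zero differences. Original n = 8; n_eff = number of nonzero differences = 8.
Nonzero differences (with sign): +7, -4, +3, -5, +2, -5, +7, -1
Step 2: Count signs: positive = 4, negative = 4.
Step 3: Under H0: P(positive) = 0.5, so the number of positives S ~ Bin(8, 0.5).
Step 4: Two-sided exact p-value = sum of Bin(8,0.5) probabilities at or below the observed probability = 1.000000.
Step 5: alpha = 0.05. fail to reject H0.

n_eff = 8, pos = 4, neg = 4, p = 1.000000, fail to reject H0.


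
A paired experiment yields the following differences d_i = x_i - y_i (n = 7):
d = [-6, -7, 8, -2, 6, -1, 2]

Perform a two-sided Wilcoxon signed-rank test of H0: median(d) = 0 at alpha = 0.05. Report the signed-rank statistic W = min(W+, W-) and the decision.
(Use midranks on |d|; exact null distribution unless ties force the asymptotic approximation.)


Step 1: Drop any zero differences (none here) and take |d_i|.
|d| = [6, 7, 8, 2, 6, 1, 2]
Step 2: Midrank |d_i| (ties get averaged ranks).
ranks: |6|->4.5, |7|->6, |8|->7, |2|->2.5, |6|->4.5, |1|->1, |2|->2.5
Step 3: Attach original signs; sum ranks with positive sign and with negative sign.
W+ = 7 + 4.5 + 2.5 = 14
W- = 4.5 + 6 + 2.5 + 1 = 14
(Check: W+ + W- = 28 should equal n(n+1)/2 = 28.)
Step 4: Test statistic W = min(W+, W-) = 14.
Step 5: Ties in |d|, so use the tie-corrected normal approximation.
        E[W] = n(n+1)/4 = 7*8/4 = 14.
        Tie groups: |d|=2 (t=2), |d|=6 (t=2); sum(t^3 - t) = 12.
        Var[W] = n(n+1)(2n+1)/24 - sum(t^3-t)/48 = 840/24 - 12/48 = 34.75.
        z = (W - E[W]) / sqrt(Var[W]) = (14 - 14) / 5.8949 = 0.0000.
        Two-sided p = 2*Phi(z) = 1.000000.
Step 6: alpha = 0.05. fail to reject H0.

W+ = 14, W- = 14, W = min = 14, p = 1.000000, fail to reject H0.


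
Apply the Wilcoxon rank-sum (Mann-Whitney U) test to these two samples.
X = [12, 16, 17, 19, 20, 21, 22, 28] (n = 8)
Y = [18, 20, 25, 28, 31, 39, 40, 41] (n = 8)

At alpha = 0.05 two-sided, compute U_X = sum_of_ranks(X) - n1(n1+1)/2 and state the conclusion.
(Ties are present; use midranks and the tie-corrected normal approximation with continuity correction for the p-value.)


Step 1: Combine and sort all 16 observations; assign midranks.
sorted (value, group): (12,X), (16,X), (17,X), (18,Y), (19,X), (20,X), (20,Y), (21,X), (22,X), (25,Y), (28,X), (28,Y), (31,Y), (39,Y), (40,Y), (41,Y)
ranks: 12->1, 16->2, 17->3, 18->4, 19->5, 20->6.5, 20->6.5, 21->8, 22->9, 25->10, 28->11.5, 28->11.5, 31->13, 39->14, 40->15, 41->16
Step 2: Rank sum for X: R1 = 1 + 2 + 3 + 5 + 6.5 + 8 + 9 + 11.5 = 46.
Step 3: U_X = R1 - n1(n1+1)/2 = 46 - 8*9/2 = 46 - 36 = 10.
       U_Y = n1*n2 - U_X = 64 - 10 = 54.
Step 4: Ties are present, so use the tie-corrected normal approximation (with continuity correction) for the p-value.
Step 5: p-value = 0.023742; compare to alpha = 0.05. reject H0.

U_X = 10, p = 0.023742, reject H0 at alpha = 0.05.


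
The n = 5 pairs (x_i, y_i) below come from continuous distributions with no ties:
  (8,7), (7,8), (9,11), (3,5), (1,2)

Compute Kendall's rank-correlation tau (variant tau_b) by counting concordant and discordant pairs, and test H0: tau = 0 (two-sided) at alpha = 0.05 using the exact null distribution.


Step 1: Enumerate the 10 unordered pairs (i,j) with i<j and classify each by sign(x_j-x_i) * sign(y_j-y_i).
  (1,2):dx=-1,dy=+1->D; (1,3):dx=+1,dy=+4->C; (1,4):dx=-5,dy=-2->C; (1,5):dx=-7,dy=-5->C
  (2,3):dx=+2,dy=+3->C; (2,4):dx=-4,dy=-3->C; (2,5):dx=-6,dy=-6->C; (3,4):dx=-6,dy=-6->C
  (3,5):dx=-8,dy=-9->C; (4,5):dx=-2,dy=-3->C
Step 2: C = 9, D = 1, total pairs = 10.
Step 3: tau = (C - D)/(n(n-1)/2) = (9 - 1)/10 = 0.800000.
Step 4: Exact two-sided p-value (enumerate n! = 120 permutations of y under H0): p = 0.083333.
Step 5: alpha = 0.05. fail to reject H0.

tau_b = 0.8000 (C=9, D=1), p = 0.083333, fail to reject H0.


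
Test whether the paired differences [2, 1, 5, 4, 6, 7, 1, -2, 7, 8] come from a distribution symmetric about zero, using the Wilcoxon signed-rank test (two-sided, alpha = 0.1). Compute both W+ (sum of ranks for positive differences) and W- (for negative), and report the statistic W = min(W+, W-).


Step 1: Drop any zero differences (none here) and take |d_i|.
|d| = [2, 1, 5, 4, 6, 7, 1, 2, 7, 8]
Step 2: Midrank |d_i| (ties get averaged ranks).
ranks: |2|->3.5, |1|->1.5, |5|->6, |4|->5, |6|->7, |7|->8.5, |1|->1.5, |2|->3.5, |7|->8.5, |8|->10
Step 3: Attach original signs; sum ranks with positive sign and with negative sign.
W+ = 3.5 + 1.5 + 6 + 5 + 7 + 8.5 + 1.5 + 8.5 + 10 = 51.5
W- = 3.5 = 3.5
(Check: W+ + W- = 55 should equal n(n+1)/2 = 55.)
Step 4: Test statistic W = min(W+, W-) = 3.5.
Step 5: Ties in |d|, so use the tie-corrected normal approximation.
        E[W] = n(n+1)/4 = 10*11/4 = 27.5.
        Tie groups: |d|=1 (t=2), |d|=2 (t=2), |d|=7 (t=2); sum(t^3 - t) = 18.
        Var[W] = n(n+1)(2n+1)/24 - sum(t^3-t)/48 = 2310/24 - 18/48 = 95.875.
        z = (W - E[W]) / sqrt(Var[W]) = (3.5 - 27.5) / 9.7916 = -2.4511.
        Two-sided p = 2*Phi(z) = 0.014243.
Step 6: alpha = 0.1. reject H0.

W+ = 51.5, W- = 3.5, W = min = 3.5, p = 0.014243, reject H0.


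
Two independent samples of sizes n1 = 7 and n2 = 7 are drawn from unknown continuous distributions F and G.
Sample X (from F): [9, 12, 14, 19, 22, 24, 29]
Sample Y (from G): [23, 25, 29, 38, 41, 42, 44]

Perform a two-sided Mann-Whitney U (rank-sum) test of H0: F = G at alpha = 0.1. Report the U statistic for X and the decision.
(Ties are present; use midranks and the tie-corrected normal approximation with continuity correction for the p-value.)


Step 1: Combine and sort all 14 observations; assign midranks.
sorted (value, group): (9,X), (12,X), (14,X), (19,X), (22,X), (23,Y), (24,X), (25,Y), (29,X), (29,Y), (38,Y), (41,Y), (42,Y), (44,Y)
ranks: 9->1, 12->2, 14->3, 19->4, 22->5, 23->6, 24->7, 25->8, 29->9.5, 29->9.5, 38->11, 41->12, 42->13, 44->14
Step 2: Rank sum for X: R1 = 1 + 2 + 3 + 4 + 5 + 7 + 9.5 = 31.5.
Step 3: U_X = R1 - n1(n1+1)/2 = 31.5 - 7*8/2 = 31.5 - 28 = 3.5.
       U_Y = n1*n2 - U_X = 49 - 3.5 = 45.5.
Step 4: Ties are present, so use the tie-corrected normal approximation (with continuity correction) for the p-value.
Step 5: p-value = 0.008734; compare to alpha = 0.1. reject H0.

U_X = 3.5, p = 0.008734, reject H0 at alpha = 0.1.


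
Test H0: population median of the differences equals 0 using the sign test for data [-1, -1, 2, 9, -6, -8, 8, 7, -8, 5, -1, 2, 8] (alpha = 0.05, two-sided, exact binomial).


Step 1: Discard zero differences. Original n = 13; n_eff = number of nonzero differences = 13.
Nonzero differences (with sign): -1, -1, +2, +9, -6, -8, +8, +7, -8, +5, -1, +2, +8
Step 2: Count signs: positive = 7, negative = 6.
Step 3: Under H0: P(positive) = 0.5, so the number of positives S ~ Bin(13, 0.5).
Step 4: Two-sided exact p-value = sum of Bin(13,0.5) probabilities at or below the observed probability = 1.000000.
Step 5: alpha = 0.05. fail to reject H0.

n_eff = 13, pos = 7, neg = 6, p = 1.000000, fail to reject H0.


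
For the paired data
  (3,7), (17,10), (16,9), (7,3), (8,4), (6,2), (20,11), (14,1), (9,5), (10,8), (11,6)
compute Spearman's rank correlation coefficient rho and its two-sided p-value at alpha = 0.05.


Step 1: Rank x and y separately (midranks; no ties here).
rank(x): 3->1, 17->10, 16->9, 7->3, 8->4, 6->2, 20->11, 14->8, 9->5, 10->6, 11->7
rank(y): 7->7, 10->10, 9->9, 3->3, 4->4, 2->2, 11->11, 1->1, 5->5, 8->8, 6->6
Step 2: d_i = R_x(i) - R_y(i); compute d_i^2.
  (1-7)^2=36, (10-10)^2=0, (9-9)^2=0, (3-3)^2=0, (4-4)^2=0, (2-2)^2=0, (11-11)^2=0, (8-1)^2=49, (5-5)^2=0, (6-8)^2=4, (7-6)^2=1
sum(d^2) = 90.
Step 3: rho = 1 - 6*90 / (11*(11^2 - 1)) = 1 - 540/1320 = 0.590909.
Step 4: Under H0, t = rho * sqrt((n-2)/(1-rho^2)) = 2.1974 ~ t(9).
Step 5: Two-sided p-value from the t-distribution with 9 df = 0.055576.
Step 6: alpha = 0.05. fail to reject H0.

rho = 0.5909, p = 0.055576, fail to reject H0 at alpha = 0.05.


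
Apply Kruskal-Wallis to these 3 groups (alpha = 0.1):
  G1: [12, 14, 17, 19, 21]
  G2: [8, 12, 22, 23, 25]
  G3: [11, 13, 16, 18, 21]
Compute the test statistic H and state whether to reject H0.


Step 1: Combine all N = 15 observations and assign midranks.
sorted (value, group, rank): (8,G2,1), (11,G3,2), (12,G1,3.5), (12,G2,3.5), (13,G3,5), (14,G1,6), (16,G3,7), (17,G1,8), (18,G3,9), (19,G1,10), (21,G1,11.5), (21,G3,11.5), (22,G2,13), (23,G2,14), (25,G2,15)
Step 2: Sum ranks within each group.
R_1 = 39 (n_1 = 5)
R_2 = 46.5 (n_2 = 5)
R_3 = 34.5 (n_3 = 5)
Step 3: H = 12/(N(N+1)) * sum(R_i^2/n_i) - 3(N+1)
     = 12/(15*16) * (39^2/5 + 46.5^2/5 + 34.5^2/5) - 3*16
     = 0.050000 * 974.7 - 48
     = 0.735000.
Step 4: Ties present; correction factor C = 1 - 12/(15^3 - 15) = 0.996429. Corrected H = 0.735000 / 0.996429 = 0.737634.
Step 5: Under H0, H ~ chi^2(2); p-value = 0.691552.
Step 6: alpha = 0.1. fail to reject H0.

H = 0.7376, df = 2, p = 0.691552, fail to reject H0.


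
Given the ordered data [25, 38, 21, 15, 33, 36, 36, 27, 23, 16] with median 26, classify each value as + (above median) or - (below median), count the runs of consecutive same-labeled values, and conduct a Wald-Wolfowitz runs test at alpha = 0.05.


Step 1: Compute median = 26; label A = above, B = below.
Labels in order: BABBAAAABB  (n_A = 5, n_B = 5)
Step 2: Count runs R = 5.
Step 3: Under H0 (random ordering), E[R] = 2*n_A*n_B/(n_A+n_B) + 1 = 2*5*5/10 + 1 = 6.0000.
        Var[R] = 2*n_A*n_B*(2*n_A*n_B - n_A - n_B) / ((n_A+n_B)^2 * (n_A+n_B-1)) = 2000/900 = 2.2222.
        SD[R] = 1.4907.
Step 4: Continuity-corrected z = (R + 0.5 - E[R]) / SD[R] = (5 + 0.5 - 6.0000) / 1.4907 = -0.3354.
Step 5: Two-sided p-value via normal approximation = 2*(1 - Phi(|z|)) = 0.737316.
Step 6: alpha = 0.05. fail to reject H0.

R = 5, z = -0.3354, p = 0.737316, fail to reject H0.


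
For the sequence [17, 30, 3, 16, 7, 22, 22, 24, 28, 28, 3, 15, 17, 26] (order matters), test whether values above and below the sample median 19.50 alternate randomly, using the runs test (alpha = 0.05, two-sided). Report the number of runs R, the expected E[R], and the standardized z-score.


Step 1: Compute median = 19.50; label A = above, B = below.
Labels in order: BABBBAAAAABBBA  (n_A = 7, n_B = 7)
Step 2: Count runs R = 6.
Step 3: Under H0 (random ordering), E[R] = 2*n_A*n_B/(n_A+n_B) + 1 = 2*7*7/14 + 1 = 8.0000.
        Var[R] = 2*n_A*n_B*(2*n_A*n_B - n_A - n_B) / ((n_A+n_B)^2 * (n_A+n_B-1)) = 8232/2548 = 3.2308.
        SD[R] = 1.7974.
Step 4: Continuity-corrected z = (R + 0.5 - E[R]) / SD[R] = (6 + 0.5 - 8.0000) / 1.7974 = -0.8345.
Step 5: Two-sided p-value via normal approximation = 2*(1 - Phi(|z|)) = 0.403986.
Step 6: alpha = 0.05. fail to reject H0.

R = 6, z = -0.8345, p = 0.403986, fail to reject H0.


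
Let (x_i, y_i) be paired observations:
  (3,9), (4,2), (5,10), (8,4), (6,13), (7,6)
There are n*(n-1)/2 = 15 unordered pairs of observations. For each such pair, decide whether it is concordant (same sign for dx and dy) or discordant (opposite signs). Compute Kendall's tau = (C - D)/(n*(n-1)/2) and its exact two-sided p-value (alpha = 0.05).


Step 1: Enumerate the 15 unordered pairs (i,j) with i<j and classify each by sign(x_j-x_i) * sign(y_j-y_i).
  (1,2):dx=+1,dy=-7->D; (1,3):dx=+2,dy=+1->C; (1,4):dx=+5,dy=-5->D; (1,5):dx=+3,dy=+4->C
  (1,6):dx=+4,dy=-3->D; (2,3):dx=+1,dy=+8->C; (2,4):dx=+4,dy=+2->C; (2,5):dx=+2,dy=+11->C
  (2,6):dx=+3,dy=+4->C; (3,4):dx=+3,dy=-6->D; (3,5):dx=+1,dy=+3->C; (3,6):dx=+2,dy=-4->D
  (4,5):dx=-2,dy=+9->D; (4,6):dx=-1,dy=+2->D; (5,6):dx=+1,dy=-7->D
Step 2: C = 7, D = 8, total pairs = 15.
Step 3: tau = (C - D)/(n(n-1)/2) = (7 - 8)/15 = -0.066667.
Step 4: Exact two-sided p-value (enumerate n! = 720 permutations of y under H0): p = 1.000000.
Step 5: alpha = 0.05. fail to reject H0.

tau_b = -0.0667 (C=7, D=8), p = 1.000000, fail to reject H0.


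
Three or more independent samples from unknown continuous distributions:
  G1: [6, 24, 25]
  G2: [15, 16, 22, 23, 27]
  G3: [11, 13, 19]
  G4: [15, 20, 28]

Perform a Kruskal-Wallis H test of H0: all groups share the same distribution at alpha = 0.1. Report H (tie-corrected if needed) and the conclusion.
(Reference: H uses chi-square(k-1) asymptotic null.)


Step 1: Combine all N = 14 observations and assign midranks.
sorted (value, group, rank): (6,G1,1), (11,G3,2), (13,G3,3), (15,G2,4.5), (15,G4,4.5), (16,G2,6), (19,G3,7), (20,G4,8), (22,G2,9), (23,G2,10), (24,G1,11), (25,G1,12), (27,G2,13), (28,G4,14)
Step 2: Sum ranks within each group.
R_1 = 24 (n_1 = 3)
R_2 = 42.5 (n_2 = 5)
R_3 = 12 (n_3 = 3)
R_4 = 26.5 (n_4 = 3)
Step 3: H = 12/(N(N+1)) * sum(R_i^2/n_i) - 3(N+1)
     = 12/(14*15) * (24^2/3 + 42.5^2/5 + 12^2/3 + 26.5^2/3) - 3*15
     = 0.057143 * 835.333 - 45
     = 2.733333.
Step 4: Ties present; correction factor C = 1 - 6/(14^3 - 14) = 0.997802. Corrected H = 2.733333 / 0.997802 = 2.739354.
Step 5: Under H0, H ~ chi^2(3); p-value = 0.433581.
Step 6: alpha = 0.1. fail to reject H0.

H = 2.7394, df = 3, p = 0.433581, fail to reject H0.


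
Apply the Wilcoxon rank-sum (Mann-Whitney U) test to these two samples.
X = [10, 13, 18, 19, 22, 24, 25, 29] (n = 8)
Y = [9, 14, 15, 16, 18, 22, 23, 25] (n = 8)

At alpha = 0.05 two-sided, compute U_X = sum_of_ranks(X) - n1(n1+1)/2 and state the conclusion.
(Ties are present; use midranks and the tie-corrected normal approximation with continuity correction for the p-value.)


Step 1: Combine and sort all 16 observations; assign midranks.
sorted (value, group): (9,Y), (10,X), (13,X), (14,Y), (15,Y), (16,Y), (18,X), (18,Y), (19,X), (22,X), (22,Y), (23,Y), (24,X), (25,X), (25,Y), (29,X)
ranks: 9->1, 10->2, 13->3, 14->4, 15->5, 16->6, 18->7.5, 18->7.5, 19->9, 22->10.5, 22->10.5, 23->12, 24->13, 25->14.5, 25->14.5, 29->16
Step 2: Rank sum for X: R1 = 2 + 3 + 7.5 + 9 + 10.5 + 13 + 14.5 + 16 = 75.5.
Step 3: U_X = R1 - n1(n1+1)/2 = 75.5 - 8*9/2 = 75.5 - 36 = 39.5.
       U_Y = n1*n2 - U_X = 64 - 39.5 = 24.5.
Step 4: Ties are present, so use the tie-corrected normal approximation (with continuity correction) for the p-value.
Step 5: p-value = 0.461260; compare to alpha = 0.05. fail to reject H0.

U_X = 39.5, p = 0.461260, fail to reject H0 at alpha = 0.05.


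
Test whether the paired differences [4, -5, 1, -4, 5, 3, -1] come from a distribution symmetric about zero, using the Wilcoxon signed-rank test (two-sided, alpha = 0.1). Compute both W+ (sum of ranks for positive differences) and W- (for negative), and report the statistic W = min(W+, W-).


Step 1: Drop any zero differences (none here) and take |d_i|.
|d| = [4, 5, 1, 4, 5, 3, 1]
Step 2: Midrank |d_i| (ties get averaged ranks).
ranks: |4|->4.5, |5|->6.5, |1|->1.5, |4|->4.5, |5|->6.5, |3|->3, |1|->1.5
Step 3: Attach original signs; sum ranks with positive sign and with negative sign.
W+ = 4.5 + 1.5 + 6.5 + 3 = 15.5
W- = 6.5 + 4.5 + 1.5 = 12.5
(Check: W+ + W- = 28 should equal n(n+1)/2 = 28.)
Step 4: Test statistic W = min(W+, W-) = 12.5.
Step 5: Ties in |d|, so use the tie-corrected normal approximation.
        E[W] = n(n+1)/4 = 7*8/4 = 14.
        Tie groups: |d|=1 (t=2), |d|=4 (t=2), |d|=5 (t=2); sum(t^3 - t) = 18.
        Var[W] = n(n+1)(2n+1)/24 - sum(t^3-t)/48 = 840/24 - 18/48 = 34.625.
        z = (W - E[W]) / sqrt(Var[W]) = (12.5 - 14) / 5.8843 = -0.2549.
        Two-sided p = 2*Phi(z) = 0.798788.
Step 6: alpha = 0.1. fail to reject H0.

W+ = 15.5, W- = 12.5, W = min = 12.5, p = 0.798788, fail to reject H0.


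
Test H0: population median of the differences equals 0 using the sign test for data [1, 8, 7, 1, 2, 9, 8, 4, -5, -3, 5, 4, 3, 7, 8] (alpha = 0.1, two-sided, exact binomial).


Step 1: Discard zero differences. Original n = 15; n_eff = number of nonzero differences = 15.
Nonzero differences (with sign): +1, +8, +7, +1, +2, +9, +8, +4, -5, -3, +5, +4, +3, +7, +8
Step 2: Count signs: positive = 13, negative = 2.
Step 3: Under H0: P(positive) = 0.5, so the number of positives S ~ Bin(15, 0.5).
Step 4: Two-sided exact p-value = sum of Bin(15,0.5) probabilities at or below the observed probability = 0.007385.
Step 5: alpha = 0.1. reject H0.

n_eff = 15, pos = 13, neg = 2, p = 0.007385, reject H0.


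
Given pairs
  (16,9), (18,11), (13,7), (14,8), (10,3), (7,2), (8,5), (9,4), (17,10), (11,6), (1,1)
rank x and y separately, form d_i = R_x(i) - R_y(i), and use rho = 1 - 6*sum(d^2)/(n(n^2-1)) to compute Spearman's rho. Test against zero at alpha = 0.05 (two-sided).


Step 1: Rank x and y separately (midranks; no ties here).
rank(x): 16->9, 18->11, 13->7, 14->8, 10->5, 7->2, 8->3, 9->4, 17->10, 11->6, 1->1
rank(y): 9->9, 11->11, 7->7, 8->8, 3->3, 2->2, 5->5, 4->4, 10->10, 6->6, 1->1
Step 2: d_i = R_x(i) - R_y(i); compute d_i^2.
  (9-9)^2=0, (11-11)^2=0, (7-7)^2=0, (8-8)^2=0, (5-3)^2=4, (2-2)^2=0, (3-5)^2=4, (4-4)^2=0, (10-10)^2=0, (6-6)^2=0, (1-1)^2=0
sum(d^2) = 8.
Step 3: rho = 1 - 6*8 / (11*(11^2 - 1)) = 1 - 48/1320 = 0.963636.
Step 4: Under H0, t = rho * sqrt((n-2)/(1-rho^2)) = 10.8186 ~ t(9).
Step 5: Two-sided p-value from the t-distribution with 9 df = 0.000002.
Step 6: alpha = 0.05. reject H0.

rho = 0.9636, p = 0.000002, reject H0 at alpha = 0.05.


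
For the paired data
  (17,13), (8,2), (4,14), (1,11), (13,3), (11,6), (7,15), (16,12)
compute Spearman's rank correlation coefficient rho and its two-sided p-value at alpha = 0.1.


Step 1: Rank x and y separately (midranks; no ties here).
rank(x): 17->8, 8->4, 4->2, 1->1, 13->6, 11->5, 7->3, 16->7
rank(y): 13->6, 2->1, 14->7, 11->4, 3->2, 6->3, 15->8, 12->5
Step 2: d_i = R_x(i) - R_y(i); compute d_i^2.
  (8-6)^2=4, (4-1)^2=9, (2-7)^2=25, (1-4)^2=9, (6-2)^2=16, (5-3)^2=4, (3-8)^2=25, (7-5)^2=4
sum(d^2) = 96.
Step 3: rho = 1 - 6*96 / (8*(8^2 - 1)) = 1 - 576/504 = -0.142857.
Step 4: Under H0, t = rho * sqrt((n-2)/(1-rho^2)) = -0.3536 ~ t(6).
Step 5: Two-sided p-value from the t-distribution with 6 df = 0.735765.
Step 6: alpha = 0.1. fail to reject H0.

rho = -0.1429, p = 0.735765, fail to reject H0 at alpha = 0.1.


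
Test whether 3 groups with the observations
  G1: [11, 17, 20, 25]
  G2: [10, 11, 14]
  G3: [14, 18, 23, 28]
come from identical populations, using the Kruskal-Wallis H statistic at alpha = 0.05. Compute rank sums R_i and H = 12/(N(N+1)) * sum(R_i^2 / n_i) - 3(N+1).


Step 1: Combine all N = 11 observations and assign midranks.
sorted (value, group, rank): (10,G2,1), (11,G1,2.5), (11,G2,2.5), (14,G2,4.5), (14,G3,4.5), (17,G1,6), (18,G3,7), (20,G1,8), (23,G3,9), (25,G1,10), (28,G3,11)
Step 2: Sum ranks within each group.
R_1 = 26.5 (n_1 = 4)
R_2 = 8 (n_2 = 3)
R_3 = 31.5 (n_3 = 4)
Step 3: H = 12/(N(N+1)) * sum(R_i^2/n_i) - 3(N+1)
     = 12/(11*12) * (26.5^2/4 + 8^2/3 + 31.5^2/4) - 3*12
     = 0.090909 * 444.958 - 36
     = 4.450758.
Step 4: Ties present; correction factor C = 1 - 12/(11^3 - 11) = 0.990909. Corrected H = 4.450758 / 0.990909 = 4.491590.
Step 5: Under H0, H ~ chi^2(2); p-value = 0.105843.
Step 6: alpha = 0.05. fail to reject H0.

H = 4.4916, df = 2, p = 0.105843, fail to reject H0.


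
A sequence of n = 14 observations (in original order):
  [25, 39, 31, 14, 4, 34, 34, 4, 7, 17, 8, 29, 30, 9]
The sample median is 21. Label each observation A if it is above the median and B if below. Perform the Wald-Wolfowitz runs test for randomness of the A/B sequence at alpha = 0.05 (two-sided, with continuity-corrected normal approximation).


Step 1: Compute median = 21; label A = above, B = below.
Labels in order: AAABBAABBBBAAB  (n_A = 7, n_B = 7)
Step 2: Count runs R = 6.
Step 3: Under H0 (random ordering), E[R] = 2*n_A*n_B/(n_A+n_B) + 1 = 2*7*7/14 + 1 = 8.0000.
        Var[R] = 2*n_A*n_B*(2*n_A*n_B - n_A - n_B) / ((n_A+n_B)^2 * (n_A+n_B-1)) = 8232/2548 = 3.2308.
        SD[R] = 1.7974.
Step 4: Continuity-corrected z = (R + 0.5 - E[R]) / SD[R] = (6 + 0.5 - 8.0000) / 1.7974 = -0.8345.
Step 5: Two-sided p-value via normal approximation = 2*(1 - Phi(|z|)) = 0.403986.
Step 6: alpha = 0.05. fail to reject H0.

R = 6, z = -0.8345, p = 0.403986, fail to reject H0.


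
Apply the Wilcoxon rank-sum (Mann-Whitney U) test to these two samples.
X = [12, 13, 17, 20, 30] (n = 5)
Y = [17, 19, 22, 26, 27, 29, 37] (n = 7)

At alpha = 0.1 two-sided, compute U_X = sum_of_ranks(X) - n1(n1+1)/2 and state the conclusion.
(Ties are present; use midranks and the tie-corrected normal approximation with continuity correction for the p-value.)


Step 1: Combine and sort all 12 observations; assign midranks.
sorted (value, group): (12,X), (13,X), (17,X), (17,Y), (19,Y), (20,X), (22,Y), (26,Y), (27,Y), (29,Y), (30,X), (37,Y)
ranks: 12->1, 13->2, 17->3.5, 17->3.5, 19->5, 20->6, 22->7, 26->8, 27->9, 29->10, 30->11, 37->12
Step 2: Rank sum for X: R1 = 1 + 2 + 3.5 + 6 + 11 = 23.5.
Step 3: U_X = R1 - n1(n1+1)/2 = 23.5 - 5*6/2 = 23.5 - 15 = 8.5.
       U_Y = n1*n2 - U_X = 35 - 8.5 = 26.5.
Step 4: Ties are present, so use the tie-corrected normal approximation (with continuity correction) for the p-value.
Step 5: p-value = 0.166721; compare to alpha = 0.1. fail to reject H0.

U_X = 8.5, p = 0.166721, fail to reject H0 at alpha = 0.1.


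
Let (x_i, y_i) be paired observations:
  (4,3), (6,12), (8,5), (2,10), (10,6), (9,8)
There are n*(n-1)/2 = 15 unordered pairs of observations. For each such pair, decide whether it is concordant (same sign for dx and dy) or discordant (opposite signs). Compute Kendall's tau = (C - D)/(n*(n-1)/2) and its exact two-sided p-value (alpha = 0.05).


Step 1: Enumerate the 15 unordered pairs (i,j) with i<j and classify each by sign(x_j-x_i) * sign(y_j-y_i).
  (1,2):dx=+2,dy=+9->C; (1,3):dx=+4,dy=+2->C; (1,4):dx=-2,dy=+7->D; (1,5):dx=+6,dy=+3->C
  (1,6):dx=+5,dy=+5->C; (2,3):dx=+2,dy=-7->D; (2,4):dx=-4,dy=-2->C; (2,5):dx=+4,dy=-6->D
  (2,6):dx=+3,dy=-4->D; (3,4):dx=-6,dy=+5->D; (3,5):dx=+2,dy=+1->C; (3,6):dx=+1,dy=+3->C
  (4,5):dx=+8,dy=-4->D; (4,6):dx=+7,dy=-2->D; (5,6):dx=-1,dy=+2->D
Step 2: C = 7, D = 8, total pairs = 15.
Step 3: tau = (C - D)/(n(n-1)/2) = (7 - 8)/15 = -0.066667.
Step 4: Exact two-sided p-value (enumerate n! = 720 permutations of y under H0): p = 1.000000.
Step 5: alpha = 0.05. fail to reject H0.

tau_b = -0.0667 (C=7, D=8), p = 1.000000, fail to reject H0.
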